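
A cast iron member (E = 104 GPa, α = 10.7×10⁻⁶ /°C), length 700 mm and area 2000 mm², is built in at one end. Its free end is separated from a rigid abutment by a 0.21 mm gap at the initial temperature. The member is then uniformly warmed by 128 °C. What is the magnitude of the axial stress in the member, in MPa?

Free thermal elongation = αΔT L = 10.7×10⁻⁶ × 128 × 700 = 0.9587 mm.
After closing the 0.21 mm clearance, 0.9587 − 0.21 = 0.7487 mm of expansion remains to be suppressed by the wall.
So σ = E(δ_free − g)/L = 104×10³ × 0.7487/700 = 111.2 MPa.

σ ≈ 111 MPa (compressive)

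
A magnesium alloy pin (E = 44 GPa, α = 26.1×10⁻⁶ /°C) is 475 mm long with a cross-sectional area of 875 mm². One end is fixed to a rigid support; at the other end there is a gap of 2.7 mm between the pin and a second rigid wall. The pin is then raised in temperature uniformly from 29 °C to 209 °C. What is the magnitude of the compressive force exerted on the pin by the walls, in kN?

P ≈ 0 kN

Free thermal elongation = αΔT L = 26.1×10⁻⁶ × 180 × 475 = 2.232 mm.
Since δ_free = 2.23 mm is less than the 2.7 mm gap, the pin never touches the wall. No axial force develops.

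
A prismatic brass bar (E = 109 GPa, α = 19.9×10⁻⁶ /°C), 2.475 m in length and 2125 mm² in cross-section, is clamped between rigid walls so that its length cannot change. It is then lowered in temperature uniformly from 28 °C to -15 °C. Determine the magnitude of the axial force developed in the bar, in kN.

With zero net strain, σ = E·αΔT = 109 GPa × 19.9×10⁻⁶ × 43 = 93.27 MPa.
Axial force P = σA = 93.27 × 2125 = 198200 N = 198.2 kN, tensile.

P ≈ 198 kN (tensile)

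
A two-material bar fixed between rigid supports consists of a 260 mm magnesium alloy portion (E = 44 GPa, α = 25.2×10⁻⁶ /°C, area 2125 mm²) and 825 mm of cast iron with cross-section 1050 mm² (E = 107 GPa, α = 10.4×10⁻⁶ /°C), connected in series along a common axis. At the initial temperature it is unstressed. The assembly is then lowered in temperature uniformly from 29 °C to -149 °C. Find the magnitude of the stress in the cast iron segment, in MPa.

Free thermal contraction of the whole bar: Σ αᵢΔT Lᵢ = 25.2×10⁻⁶×178×260 + 10.4×10⁻⁶×178×825 = 2.693 mm.
The walls prevent any net length change, so an axial force P (same in every segment) develops. Compatibility: P · Σ Lᵢ/(AᵢEᵢ) = δ_free.
Σ Lᵢ/(AᵢEᵢ) = 260/(2125×44×10³) + 825/(1050×107×10³) = 1.012×10⁻⁵ mm/N.
P = 2.693 / 1.012×10⁻⁵ = 266100 N = 266.1 kN, tensile.
σ_{cast iron} = P / A = 266100 / 1050 = 253.4 MPa.

σ ≈ 253 MPa (tensile)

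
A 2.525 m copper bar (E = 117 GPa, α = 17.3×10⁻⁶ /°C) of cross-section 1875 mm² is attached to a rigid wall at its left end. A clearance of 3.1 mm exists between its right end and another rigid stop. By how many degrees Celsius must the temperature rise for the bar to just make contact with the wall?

The gap closes when αΔT L = 3.1 mm, since the bar is still unstressed at that instant.
ΔT = 3.1 / (17.3×10⁻⁶ × 2525) = 70.97 °C.

ΔT ≈ 71 °C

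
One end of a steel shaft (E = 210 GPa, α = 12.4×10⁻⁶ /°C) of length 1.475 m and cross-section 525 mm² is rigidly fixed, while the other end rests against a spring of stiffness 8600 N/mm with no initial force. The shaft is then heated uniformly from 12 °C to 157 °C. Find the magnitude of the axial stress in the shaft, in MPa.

Free thermal expansion: δ_free = αΔT L = 12.4×10⁻⁶ × 145 × 1475 = 2.652 mm.
Let P be the compressive force at the spring. The shaft shortens elastically by PL/(AE) and the spring compresses by P/k; together these equal δ_free.
So P = δ_free / [L/(AE) + 1/k] = 2.652 / [ 1475/(525×210×10³) + 1/(8600) ].
P = 2.652 / 0.0001297 = 20450 N.
σ = P/A = 20450/525 = 38.96 MPa.

σ ≈ 39 MPa (compressive)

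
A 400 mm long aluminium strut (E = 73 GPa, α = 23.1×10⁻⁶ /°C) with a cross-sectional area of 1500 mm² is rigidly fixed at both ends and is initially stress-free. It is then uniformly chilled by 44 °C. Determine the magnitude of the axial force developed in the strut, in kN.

P ≈ 111 kN (tensile)

With zero net strain, σ = E·αΔT = 73 GPa × 23.1×10⁻⁶ × 44 = 74.2 MPa.
Then P = σA = 74.2 × 1500 mm² = 111.3 kN, tensile.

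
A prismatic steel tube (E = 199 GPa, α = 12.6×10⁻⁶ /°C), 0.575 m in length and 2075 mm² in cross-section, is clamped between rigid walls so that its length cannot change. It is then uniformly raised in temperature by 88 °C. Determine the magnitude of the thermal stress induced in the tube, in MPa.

With length fixed, the mechanical strain must cancel the thermal strain αΔT = 12.6×10⁻⁶ × 88 = 1108.8×10⁻⁶.
Hence σ = E·αΔT = 199×10³ × 1108.8×10⁻⁶ = 220.7 MPa, compressive.

σ ≈ 221 MPa (compressive)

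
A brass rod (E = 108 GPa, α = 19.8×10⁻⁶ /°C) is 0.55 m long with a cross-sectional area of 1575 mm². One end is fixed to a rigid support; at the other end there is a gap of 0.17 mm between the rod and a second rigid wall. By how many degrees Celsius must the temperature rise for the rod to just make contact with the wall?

Contact occurs when the free expansion equals the gap: αΔT L = 0.17 mm.
ΔT = 0.17 / (19.8×10⁻⁶ × 550) = 15.61 °C.

ΔT ≈ 15.6 °C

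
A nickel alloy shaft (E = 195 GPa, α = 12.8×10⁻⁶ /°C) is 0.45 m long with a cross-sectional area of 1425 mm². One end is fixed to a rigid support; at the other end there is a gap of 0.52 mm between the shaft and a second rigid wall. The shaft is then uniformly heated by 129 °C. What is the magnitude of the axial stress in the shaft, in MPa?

Unrestrained expansion: δ_free = αΔT L = 12.8×10⁻⁶ × 129 × 450 = 0.743 mm.
This exceeds the 0.52 mm gap, so the wall pushes back. The portion of expansion that must be recovered elastically is δ_free − gap = 0.743 − 0.52 = 0.223 mm.
Compatibility: PL/(AE) = 0.223 mm, so σ = P/A = E × (0.223/450) = 96.65 MPa.

σ ≈ 96.7 MPa (compressive)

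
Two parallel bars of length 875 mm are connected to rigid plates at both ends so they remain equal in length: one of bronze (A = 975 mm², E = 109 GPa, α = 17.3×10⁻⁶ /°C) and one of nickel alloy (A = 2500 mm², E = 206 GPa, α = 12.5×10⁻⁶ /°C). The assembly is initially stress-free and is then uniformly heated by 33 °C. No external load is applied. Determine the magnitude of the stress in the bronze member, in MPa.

Both members must finish at the same length. With the larger α, the bronze tends to over-expand; the plates restrain it, putting the bronze in compression and the nickel alloy in tension. With no external load the two internal forces are equal and opposite, magnitude P.
Compatibility of the two members (thermal + elastic change equal): (α₁ − α₂)ΔT = P·[1/(A₁E₁) + 1/(A₂E₂)].
|α₁ − α₂|·ΔT = 4.8×10⁻⁶ × 33 = 0.0001584.
1/(A₁E₁) + 1/(A₂E₂) = 1/(975×109×10³) + 1/(2500×206×10³) = 1.135×10⁻⁸ N⁻¹.
P = 0.0001584 / 1.135×10⁻⁸ = 13950 N = 13.95 kN.
σ_{bronze} = P/A₁ = 13950/975 = 14.31 MPa, compressive.

σ ≈ 14.3 MPa (compressive)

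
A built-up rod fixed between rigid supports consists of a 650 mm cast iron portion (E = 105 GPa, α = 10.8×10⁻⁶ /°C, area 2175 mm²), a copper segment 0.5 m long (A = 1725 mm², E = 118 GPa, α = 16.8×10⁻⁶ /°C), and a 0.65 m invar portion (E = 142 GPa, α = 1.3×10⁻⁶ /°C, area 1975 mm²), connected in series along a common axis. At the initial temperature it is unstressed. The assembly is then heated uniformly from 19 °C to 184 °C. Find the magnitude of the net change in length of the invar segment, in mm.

If the supports were absent, the total length change would be Σ αᵢΔT Lᵢ = 10.8×10⁻⁶×165×650 + 16.8×10⁻⁶×165×500 + 1.3×10⁻⁶×165×650 = 2.684 mm.
Since the ends are fixed, an axial force P builds up, equal in every segment, with P · Σ Lᵢ/(AᵢEᵢ) = δ_free.
The series flexibility is Σ Lᵢ/(AᵢEᵢ) = 650/(2175×105×10³) + 500/(1725×118×10³) + 650/(1975×142×10³) = 7.62×10⁻⁶ mm/N.
Hence P = δ_free / Σ(L/AE) = 2.684/7.62×10⁻⁶ = 352.2 kN (compressive).
For the invar segment, free thermal change = 1.3×10⁻⁶×165×650 = 0.1394 mm and elastic change from P = 352200×650/(1975×142×10³) = 0.8163 mm; these oppose, so the net change is 0.677 mm (segment shortens).

|ΔL| ≈ 0.677 mm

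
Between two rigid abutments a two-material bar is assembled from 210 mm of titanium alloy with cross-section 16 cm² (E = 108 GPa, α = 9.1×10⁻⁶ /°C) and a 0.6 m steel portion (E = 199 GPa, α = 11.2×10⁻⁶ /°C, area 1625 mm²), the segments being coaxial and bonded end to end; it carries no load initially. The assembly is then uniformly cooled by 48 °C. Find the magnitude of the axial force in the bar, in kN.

If the supports were absent, the total length change would be Σ αᵢΔT Lᵢ = 9.1×10⁻⁶×48×210 + 11.2×10⁻⁶×48×600 = 0.4143 mm.
Since the ends are fixed, an axial force P builds up, equal in every segment, with P · Σ Lᵢ/(AᵢEᵢ) = δ_free.
Σ Lᵢ/(AᵢEᵢ) = 210/(1600×108×10³) + 600/(1625×199×10³) = 3.071×10⁻⁶ mm/N.
P = 0.4143 / 3.071×10⁻⁶ = 134900 N = 134.9 kN, tensile.

P ≈ 135 kN (tensile)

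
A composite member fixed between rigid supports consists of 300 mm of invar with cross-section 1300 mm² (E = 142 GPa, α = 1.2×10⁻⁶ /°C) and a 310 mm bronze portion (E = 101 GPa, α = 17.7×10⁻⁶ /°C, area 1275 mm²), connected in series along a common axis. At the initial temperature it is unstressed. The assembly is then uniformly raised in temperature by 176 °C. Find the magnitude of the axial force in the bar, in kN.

P ≈ 255 kN (compressive)

If the supports were absent, the total length change would be Σ αᵢΔT Lᵢ = 1.2×10⁻⁶×176×300 + 17.7×10⁻⁶×176×310 = 1.029 mm.
The rigid supports impose zero overall length change; the single axial force P common to all segments must satisfy P Σ Lᵢ/(AᵢEᵢ) = δ_free.
Σ Lᵢ/(AᵢEᵢ) = 300/(1300×142×10³) + 310/(1275×101×10³) = 4.032×10⁻⁶ mm/N.
P = 1.029 / 4.032×10⁻⁶ = 255200 N = 255.2 kN, compressive.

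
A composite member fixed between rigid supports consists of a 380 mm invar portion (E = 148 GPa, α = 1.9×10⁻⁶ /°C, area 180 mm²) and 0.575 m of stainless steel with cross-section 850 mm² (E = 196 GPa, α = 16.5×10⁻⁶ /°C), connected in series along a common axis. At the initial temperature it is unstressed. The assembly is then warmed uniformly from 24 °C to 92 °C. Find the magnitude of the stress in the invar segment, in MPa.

With the walls removed the bar would change length by δ_free = Σ αᵢΔT Lᵢ = 1.9×10⁻⁶×68×380 + 16.5×10⁻⁶×68×575 = 0.6942 mm.
The walls prevent any net length change, so an axial force P (same in every segment) develops. Compatibility: P · Σ Lᵢ/(AᵢEᵢ) = δ_free.
Σ Lᵢ/(AᵢEᵢ) = 380/(180×148×10³) + 575/(850×196×10³) = 1.772×10⁻⁵ mm/N.
So P = 0.6942 / 1.772×10⁻⁵ = 39.19 kN, compressive.
σ_{invar} = P / A = 39190 / 180 = 217.7 MPa.

σ ≈ 218 MPa (compressive)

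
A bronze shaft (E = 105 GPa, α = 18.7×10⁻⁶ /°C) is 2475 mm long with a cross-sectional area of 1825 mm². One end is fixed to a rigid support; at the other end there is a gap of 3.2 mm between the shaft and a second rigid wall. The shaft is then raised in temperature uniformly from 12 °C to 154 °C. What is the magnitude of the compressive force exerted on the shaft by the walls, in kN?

P ≈ 261 kN

Free thermal elongation = αΔT L = 18.7×10⁻⁶ × 142 × 2475 = 6.572 mm.
This exceeds the 3.2 mm gap, so the wall pushes back. The portion of expansion that must be recovered elastically is δ_free − gap = 6.572 − 3.2 = 3.372 mm.
That suppressed elongation corresponds to σ = E·Δ/L = 105×10³ × 3.372/2475 = 143.1 MPa.
P = σA = 143.1 × 1825 = 261.1 kN.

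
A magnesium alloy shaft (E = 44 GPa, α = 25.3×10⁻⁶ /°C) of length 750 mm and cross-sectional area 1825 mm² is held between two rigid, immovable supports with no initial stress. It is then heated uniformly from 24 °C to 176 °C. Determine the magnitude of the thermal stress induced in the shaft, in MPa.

The supports are rigid, so the total axial strain is zero. The restrained thermal strain is ε = αΔT = 25.3×10⁻⁶ × 152 = 3845.6×10⁻⁶.
σ = EαΔT = 44×10³ × 25.3×10⁻⁶ × 152 = 169.2 MPa (compressive; the shaft is trying to expand).

σ ≈ 169 MPa (compressive)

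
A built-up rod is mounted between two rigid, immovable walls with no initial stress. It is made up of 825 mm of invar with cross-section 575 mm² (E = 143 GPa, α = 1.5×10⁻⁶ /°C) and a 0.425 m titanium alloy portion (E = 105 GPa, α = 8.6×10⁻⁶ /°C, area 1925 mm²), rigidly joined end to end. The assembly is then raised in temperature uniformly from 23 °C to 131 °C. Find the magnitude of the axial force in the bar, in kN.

P ≈ 43.5 kN (compressive)

Free thermal expansion of the whole bar: Σ αᵢΔT Lᵢ = 1.5×10⁻⁶×108×825 + 8.6×10⁻⁶×108×425 = 0.5284 mm.
The walls prevent any net length change, so an axial force P (same in every segment) develops. Compatibility: P · Σ Lᵢ/(AᵢEᵢ) = δ_free.
Σ Lᵢ/(AᵢEᵢ) = 825/(575×143×10³) + 425/(1925×105×10³) = 1.214×10⁻⁵ mm/N.
P = 0.5284 / 1.214×10⁻⁵ = 43540 N = 43.54 kN, compressive.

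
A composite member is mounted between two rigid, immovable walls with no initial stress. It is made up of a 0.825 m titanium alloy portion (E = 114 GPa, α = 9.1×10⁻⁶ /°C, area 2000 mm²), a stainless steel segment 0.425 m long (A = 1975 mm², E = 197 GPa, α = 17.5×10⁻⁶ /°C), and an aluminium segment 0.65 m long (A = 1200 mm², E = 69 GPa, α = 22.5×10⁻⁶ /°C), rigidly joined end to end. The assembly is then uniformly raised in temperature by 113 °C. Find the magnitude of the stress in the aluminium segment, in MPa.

If the supports were absent, the total length change would be Σ αᵢΔT Lᵢ = 9.1×10⁻⁶×113×825 + 17.5×10⁻⁶×113×425 + 22.5×10⁻⁶×113×650 = 3.341 mm.
The walls prevent any net length change, so an axial force P (same in every segment) develops. Compatibility: P · Σ Lᵢ/(AᵢEᵢ) = δ_free.
Σ Lᵢ/(AᵢEᵢ) = 825/(2000×114×10³) + 425/(1975×197×10³) + 650/(1200×69×10³) = 1.256×10⁻⁵ mm/N.
Hence P = δ_free / Σ(L/AE) = 3.341/1.256×10⁻⁵ = 266 kN (compressive).
σ_{aluminium} = P / A = 266000 / 1200 = 221.7 MPa.

σ ≈ 222 MPa (compressive)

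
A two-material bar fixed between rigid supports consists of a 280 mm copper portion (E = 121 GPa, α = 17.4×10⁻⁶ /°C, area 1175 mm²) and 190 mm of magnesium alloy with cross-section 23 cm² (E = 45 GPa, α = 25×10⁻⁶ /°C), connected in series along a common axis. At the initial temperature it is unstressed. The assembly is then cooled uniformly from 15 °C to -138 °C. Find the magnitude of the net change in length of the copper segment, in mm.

If the supports were absent, the total length change would be Σ αᵢΔT Lᵢ = 17.4×10⁻⁶×153×280 + 25×10⁻⁶×153×190 = 1.472 mm.
The walls prevent any net length change, so an axial force P (same in every segment) develops. Compatibility: P · Σ Lᵢ/(AᵢEᵢ) = δ_free.
The series flexibility is Σ Lᵢ/(AᵢEᵢ) = 280/(1175×121×10³) + 190/(2300×45×10³) = 3.805×10⁻⁶ mm/N.
So P = 1.472 / 3.805×10⁻⁶ = 386.9 kN, tensile.
For the copper segment, free thermal change = 17.4×10⁻⁶×153×280 = 0.7454 mm and elastic change from P = 386900×280/(1175×121×10³) = 0.7619 mm; these oppose, so the net change is 0.0165 mm (segment lengthens).

|ΔL| ≈ 0.0165 mm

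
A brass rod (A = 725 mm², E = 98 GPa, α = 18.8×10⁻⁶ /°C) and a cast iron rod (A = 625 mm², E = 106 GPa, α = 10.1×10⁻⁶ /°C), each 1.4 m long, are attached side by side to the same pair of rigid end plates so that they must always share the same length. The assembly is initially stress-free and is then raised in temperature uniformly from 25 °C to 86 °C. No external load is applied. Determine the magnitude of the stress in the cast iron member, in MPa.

Both members must finish at the same length. With the larger α, the brass tends to over-expand; the plates restrain it, putting the brass in compression and the cast iron in tension. With no external load the two internal forces are equal and opposite, magnitude P.
Equating the net (thermal + elastic) strains gives |α₁ − α₂|·ΔT = P·[1/(A₁E₁) + 1/(A₂E₂)].
|α₁ − α₂|·ΔT = 8.7×10⁻⁶ × 61 = 0.0005307.
1/(A₁E₁) + 1/(A₂E₂) = 1/(725×98×10³) + 1/(625×106×10³) = 2.917×10⁻⁸ N⁻¹.
P = 0.0005307 / 2.917×10⁻⁸ = 18190 N = 18.19 kN.
σ_{cast iron} = P/A₂ = 18190/625 = 29.11 MPa, tensile.

σ ≈ 29.1 MPa (tensile)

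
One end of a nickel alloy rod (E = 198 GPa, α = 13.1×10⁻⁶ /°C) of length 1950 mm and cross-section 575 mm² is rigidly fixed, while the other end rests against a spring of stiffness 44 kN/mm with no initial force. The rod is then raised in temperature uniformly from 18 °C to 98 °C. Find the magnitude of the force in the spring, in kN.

P ≈ 51.3 kN

The unrestrained thermal change is αΔT L = 13.1×10⁻⁶ × 80 × 1950 = 2.044 mm.
Let P be the compressive force at the spring. The rod shortens elastically by PL/(AE) and the spring compresses by P/k; together these equal δ_free.
P [ L/(AE) + 1/k ] = δ_free → P [ 1950/(575×198×10³) + 1/(44×10³) ] = 2.044.
P = 2.044 / 3.986×10⁻⁵ = 51280 N.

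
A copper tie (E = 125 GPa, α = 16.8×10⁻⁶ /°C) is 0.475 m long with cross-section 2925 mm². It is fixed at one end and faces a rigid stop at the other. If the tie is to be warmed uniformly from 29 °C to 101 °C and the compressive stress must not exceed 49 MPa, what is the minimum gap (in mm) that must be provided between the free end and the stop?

g ≈ 0.388 mm

Free expansion if unrestrained: δ_free = αΔT L = 16.8×10⁻⁶ × 72 × 475 = 0.5746 mm.
At the allowable stress the elastic shortening the wall may impose is σL/E = 49 × 475 / (125×10³) = 0.1862 mm.
The gap must absorb the remainder: g_min = 0.5746 − 0.1862 = 0.3884 mm.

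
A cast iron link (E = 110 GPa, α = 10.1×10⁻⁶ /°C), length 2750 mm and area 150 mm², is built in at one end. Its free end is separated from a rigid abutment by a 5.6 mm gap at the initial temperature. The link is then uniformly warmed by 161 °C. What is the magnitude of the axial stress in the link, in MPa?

Free thermal elongation = αΔT L = 10.1×10⁻⁶ × 161 × 2750 = 4.472 mm.
Since δ_free = 4.47 mm is less than the 5.6 mm gap, the link never touches the wall. No axial force develops.

σ ≈ 0 MPa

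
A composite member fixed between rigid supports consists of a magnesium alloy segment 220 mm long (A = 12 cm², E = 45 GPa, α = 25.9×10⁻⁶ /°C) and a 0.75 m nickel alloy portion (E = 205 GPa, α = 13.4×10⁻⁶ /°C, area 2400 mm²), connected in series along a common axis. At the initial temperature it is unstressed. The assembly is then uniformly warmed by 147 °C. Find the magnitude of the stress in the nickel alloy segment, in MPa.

σ ≈ 172 MPa (compressive)

If the supports were absent, the total length change would be Σ αᵢΔT Lᵢ = 25.9×10⁻⁶×147×220 + 13.4×10⁻⁶×147×750 = 2.315 mm.
The walls prevent any net length change, so an axial force P (same in every segment) develops. Compatibility: P · Σ Lᵢ/(AᵢEᵢ) = δ_free.
The series flexibility is Σ Lᵢ/(AᵢEᵢ) = 220/(1200×45×10³) + 750/(2400×205×10³) = 5.598×10⁻⁶ mm/N.
So P = 2.315 / 5.598×10⁻⁶ = 413.5 kN, compressive.
σ_{nickel alloy} = P / A = 413500 / 2400 = 172.3 MPa.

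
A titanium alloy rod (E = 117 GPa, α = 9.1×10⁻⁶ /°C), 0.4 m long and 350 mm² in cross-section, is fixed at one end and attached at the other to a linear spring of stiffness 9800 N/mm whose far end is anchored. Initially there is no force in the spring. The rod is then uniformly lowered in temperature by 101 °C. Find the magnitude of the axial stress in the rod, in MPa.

σ ≈ 9.39 MPa (tensile)

The unrestrained thermal change is αΔT L = 9.1×10⁻⁶ × 101 × 400 = 0.3676 mm.
Let P be the tensile force in the spring. The rod extends elastically by PL/(AE) and the spring stretches by P/k; together these equal δ_free.
P [ L/(AE) + 1/k ] = δ_free → P [ 400/(350×117×10³) + 1/(9800) ] = 0.3676.
P = 0.3676 / 0.0001118 = 3288 N.
σ = P/A = 3288/350 = 9.395 MPa.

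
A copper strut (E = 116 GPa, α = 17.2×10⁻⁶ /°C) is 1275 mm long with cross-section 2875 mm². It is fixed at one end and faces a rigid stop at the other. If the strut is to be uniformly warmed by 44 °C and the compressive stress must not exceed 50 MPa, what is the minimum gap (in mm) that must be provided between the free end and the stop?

g ≈ 0.415 mm

Free expansion if unrestrained: δ_free = αΔT L = 17.2×10⁻⁶ × 44 × 1275 = 0.9649 mm.
A stress of 50 MPa corresponds to the wall pushing the strut back by σL/E = 50×1275/(116×10³) = 0.5496 mm.
So the gap has to take up the difference, g_min = δ_free − σL/E = 0.9649 − 0.5496 = 0.4154 mm.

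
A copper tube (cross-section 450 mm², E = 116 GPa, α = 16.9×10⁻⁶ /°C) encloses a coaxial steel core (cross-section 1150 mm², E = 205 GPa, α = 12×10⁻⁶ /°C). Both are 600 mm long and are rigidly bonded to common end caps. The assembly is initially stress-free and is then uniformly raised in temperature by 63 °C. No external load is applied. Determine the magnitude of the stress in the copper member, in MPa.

Equilibrium of a rigid end plate with no external load gives equal and opposite internal forces ±P in the two members. Since α_{copper} > α_{steel}, heating drives the copper into compression and the steel into tension.
Compatibility of the two members (thermal + elastic change equal): (α₁ − α₂)ΔT = P·[1/(A₁E₁) + 1/(A₂E₂)].
|α₁ − α₂|·ΔT = 4.9×10⁻⁶ × 63 = 0.0003087.
1/(A₁E₁) + 1/(A₂E₂) = 1/(450×116×10³) + 1/(1150×205×10³) = 2.34×10⁻⁸ N⁻¹.
So P = 0.0003087 / 2.34×10⁻⁸ = 13.19 kN.
σ_{copper} = P/A₁ = 13190/450 = 29.32 MPa, compressive.

σ ≈ 29.3 MPa (compressive)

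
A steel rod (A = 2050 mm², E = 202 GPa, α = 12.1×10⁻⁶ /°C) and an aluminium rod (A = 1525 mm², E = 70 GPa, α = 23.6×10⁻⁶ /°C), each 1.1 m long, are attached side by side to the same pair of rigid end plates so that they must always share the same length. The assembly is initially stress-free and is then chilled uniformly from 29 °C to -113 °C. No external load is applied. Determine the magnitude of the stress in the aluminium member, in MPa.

σ ≈ 90.9 MPa (tensile)

Both members must finish at the same length. With the larger α, the aluminium tends to over-contract; the plates restrain it, putting the aluminium in tension and the steel in compression. With no external load the two internal forces are equal and opposite, magnitude P.
Equating the net (thermal + elastic) strains gives |α₁ − α₂|·ΔT = P·[1/(A₁E₁) + 1/(A₂E₂)].
|α₁ − α₂|·ΔT = 11.5×10⁻⁶ × 142 = 0.001633.
1/(A₁E₁) + 1/(A₂E₂) = 1/(2050×202×10³) + 1/(1525×70×10³) = 1.178×10⁻⁸ N⁻¹.
P = 0.001633 / 1.178×10⁻⁸ = 138600 N = 138.6 kN.
σ_{aluminium} = P/A₂ = 138600/1525 = 90.88 MPa, tensile.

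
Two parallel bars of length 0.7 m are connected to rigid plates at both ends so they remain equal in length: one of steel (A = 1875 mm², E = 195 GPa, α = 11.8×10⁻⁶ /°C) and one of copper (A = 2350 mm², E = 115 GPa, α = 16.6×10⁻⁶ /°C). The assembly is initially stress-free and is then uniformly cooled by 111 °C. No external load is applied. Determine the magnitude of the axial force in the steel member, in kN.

The copper has the larger α, so on cooling it would change length more than the steel if both were free. The rigid plates force a common final length, so the copper is put into tension and the steel into compression, with equal and opposite forces P (no external load).
Setting the final lengths equal and cancelling L: (α₁ − α₂)ΔT = P/(A₁E₁) + P/(A₂E₂).
|α₁ − α₂|·ΔT = 4.8×10⁻⁶ × 111 = 0.0005328.
1/(A₁E₁) + 1/(A₂E₂) = 1/(1875×195×10³) + 1/(2350×115×10³) = 6.435×10⁻⁹ N⁻¹.
P = 0.0005328 / 6.435×10⁻⁹ = 82790 N = 82.79 kN.

P ≈ 82.8 kN (compressive in the steel)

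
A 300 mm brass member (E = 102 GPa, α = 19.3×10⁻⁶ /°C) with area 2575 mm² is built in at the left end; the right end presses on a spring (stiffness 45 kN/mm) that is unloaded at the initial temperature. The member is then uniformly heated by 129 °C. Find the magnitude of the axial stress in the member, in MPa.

The unrestrained thermal change is αΔT L = 19.3×10⁻⁶ × 129 × 300 = 0.7469 mm.
Let P be the compressive force at the spring. The member shortens elastically by PL/(AE) and the spring compresses by P/k; together these equal δ_free.
So P = δ_free / [L/(AE) + 1/k] = 0.7469 / [ 300/(2575×102×10³) + 1/(45×10³) ].
P = 0.7469 / 2.336×10⁻⁵ = 31970 N.
σ = P/A = 31970/2575 = 12.41 MPa.

σ ≈ 12.4 MPa (compressive)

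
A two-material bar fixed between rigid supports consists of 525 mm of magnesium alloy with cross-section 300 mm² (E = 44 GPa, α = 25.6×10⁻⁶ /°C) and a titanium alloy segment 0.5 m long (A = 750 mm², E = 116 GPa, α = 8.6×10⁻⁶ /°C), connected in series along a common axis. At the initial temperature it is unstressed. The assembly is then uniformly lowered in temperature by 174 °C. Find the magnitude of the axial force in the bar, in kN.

With the walls removed the bar would change length by δ_free = Σ αᵢΔT Lᵢ = 25.6×10⁻⁶×174×525 + 8.6×10⁻⁶×174×500 = 3.087 mm.
The walls prevent any net length change, so an axial force P (same in every segment) develops. Compatibility: P · Σ Lᵢ/(AᵢEᵢ) = δ_free.
Σ Lᵢ/(AᵢEᵢ) = 525/(300×44×10³) + 500/(750×116×10³) = 4.552×10⁻⁵ mm/N.
P = 3.087 / 4.552×10⁻⁵ = 67810 N = 67.81 kN, tensile.

P ≈ 67.8 kN (tensile)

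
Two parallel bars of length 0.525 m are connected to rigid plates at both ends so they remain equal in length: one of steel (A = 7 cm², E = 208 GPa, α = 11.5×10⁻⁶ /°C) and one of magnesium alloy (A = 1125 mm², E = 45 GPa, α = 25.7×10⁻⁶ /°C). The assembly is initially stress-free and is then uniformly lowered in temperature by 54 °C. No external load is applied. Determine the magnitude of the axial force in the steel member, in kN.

Both members must finish at the same length. With the larger α, the magnesium alloy tends to over-contract; the plates restrain it, putting the magnesium alloy in tension and the steel in compression. With no external load the two internal forces are equal and opposite, magnitude P.
Equating the net (thermal + elastic) strains gives |α₁ − α₂|·ΔT = P·[1/(A₁E₁) + 1/(A₂E₂)].
|α₁ − α₂|·ΔT = 14.2×10⁻⁶ × 54 = 0.0007668.
1/(A₁E₁) + 1/(A₂E₂) = 1/(700×208×10³) + 1/(1125×45×10³) = 2.662×10⁻⁸ N⁻¹.
P = 0.0007668 / 2.662×10⁻⁸ = 28800 N = 28.8 kN.

P ≈ 28.8 kN (compressive in the steel)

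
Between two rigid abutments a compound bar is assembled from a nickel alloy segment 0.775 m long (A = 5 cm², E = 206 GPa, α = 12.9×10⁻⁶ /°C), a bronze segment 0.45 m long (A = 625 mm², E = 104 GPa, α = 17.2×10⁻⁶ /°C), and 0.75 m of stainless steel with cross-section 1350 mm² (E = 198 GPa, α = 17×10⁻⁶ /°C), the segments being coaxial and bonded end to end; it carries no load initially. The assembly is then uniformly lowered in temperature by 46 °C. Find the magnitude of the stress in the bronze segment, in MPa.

σ ≈ 130 MPa (tensile)

Free thermal contraction of the whole bar: Σ αᵢΔT Lᵢ = 12.9×10⁻⁶×46×775 + 17.2×10⁻⁶×46×450 + 17×10⁻⁶×46×750 = 1.402 mm.
Since the ends are fixed, an axial force P builds up, equal in every segment, with P · Σ Lᵢ/(AᵢEᵢ) = δ_free.
Σ Lᵢ/(AᵢEᵢ) = 775/(500×206×10³) + 450/(625×104×10³) + 750/(1350×198×10³) = 1.725×10⁻⁵ mm/N.
Hence P = δ_free / Σ(L/AE) = 1.402/1.725×10⁻⁵ = 81.28 kN (tensile).
σ_{bronze} = P / A = 81280 / 625 = 130.1 MPa.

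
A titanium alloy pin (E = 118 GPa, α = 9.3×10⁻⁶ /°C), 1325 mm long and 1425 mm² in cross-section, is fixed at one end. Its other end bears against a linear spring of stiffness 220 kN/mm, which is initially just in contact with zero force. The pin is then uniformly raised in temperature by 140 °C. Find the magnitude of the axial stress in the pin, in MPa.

σ ≈ 97.4 MPa (compressive)

If the spring were absent the pin would lengthen by αΔT L = 9.3×10⁻⁶ × 140 × 1325 = 1.725 mm.
With a force P in the spring, the elastic change of the pin is PL/(AE) and that of the spring is P/k; compatibility requires their sum to equal δ_free.
P [ L/(AE) + 1/k ] = δ_free → P [ 1325/(1425×118×10³) + 1/(220×10³) ] = 1.725.
P = 1.725 / 1.243×10⁻⁵ = 138800 N.
σ = P/A = 138800/1425 = 97.43 MPa.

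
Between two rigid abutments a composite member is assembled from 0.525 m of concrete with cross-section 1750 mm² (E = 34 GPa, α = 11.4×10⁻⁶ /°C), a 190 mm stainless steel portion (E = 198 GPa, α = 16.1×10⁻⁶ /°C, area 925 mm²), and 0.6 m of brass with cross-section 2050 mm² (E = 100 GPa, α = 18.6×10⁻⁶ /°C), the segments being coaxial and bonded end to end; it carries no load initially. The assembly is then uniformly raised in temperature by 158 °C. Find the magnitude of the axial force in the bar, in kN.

P ≈ 250 kN (compressive)

Free thermal expansion of the whole bar: Σ αᵢΔT Lᵢ = 11.4×10⁻⁶×158×525 + 16.1×10⁻⁶×158×190 + 18.6×10⁻⁶×158×600 = 3.192 mm.
Since the ends are fixed, an axial force P builds up, equal in every segment, with P · Σ Lᵢ/(AᵢEᵢ) = δ_free.
Σ Lᵢ/(AᵢEᵢ) = 525/(1750×34×10³) + 190/(925×198×10³) + 600/(2050×100×10³) = 1.279×10⁻⁵ mm/N.
So P = 3.192 / 1.279×10⁻⁵ = 249.6 kN, compressive.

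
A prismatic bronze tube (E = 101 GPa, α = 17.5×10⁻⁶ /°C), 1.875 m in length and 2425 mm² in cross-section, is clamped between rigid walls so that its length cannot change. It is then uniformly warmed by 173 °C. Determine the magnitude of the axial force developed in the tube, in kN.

The ends cannot move, so σ = EαΔT = 101×10³ × 17.5×10⁻⁶ × 173 = 305.8 MPa.
P = AEαΔT = 2425 × 101×10³ × 17.5×10⁻⁶ × 173 = 741.5 kN (compressive).

P ≈ 742 kN (compressive)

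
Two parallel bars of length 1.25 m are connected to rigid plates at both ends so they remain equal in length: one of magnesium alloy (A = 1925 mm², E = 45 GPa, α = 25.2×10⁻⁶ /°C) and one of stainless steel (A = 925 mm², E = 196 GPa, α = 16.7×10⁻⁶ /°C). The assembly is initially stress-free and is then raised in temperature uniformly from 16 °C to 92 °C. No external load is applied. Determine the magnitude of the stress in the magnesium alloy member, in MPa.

σ ≈ 19.7 MPa (compressive)

Equilibrium of a rigid end plate with no external load gives equal and opposite internal forces ±P in the two members. Since α_{magnesium alloy} > α_{stainless steel}, heating drives the magnesium alloy into compression and the stainless steel into tension.
Setting the final lengths equal and cancelling L: (α₁ − α₂)ΔT = P/(A₁E₁) + P/(A₂E₂).
|α₁ − α₂|·ΔT = 8.5×10⁻⁶ × 76 = 0.000646.
1/(A₁E₁) + 1/(A₂E₂) = 1/(1925×45×10³) + 1/(925×196×10³) = 1.706×10⁻⁸ N⁻¹.
So P = 0.000646 / 1.706×10⁻⁸ = 37.87 kN.
σ_{magnesium alloy} = P/A₁ = 37870/1925 = 19.67 MPa, compressive.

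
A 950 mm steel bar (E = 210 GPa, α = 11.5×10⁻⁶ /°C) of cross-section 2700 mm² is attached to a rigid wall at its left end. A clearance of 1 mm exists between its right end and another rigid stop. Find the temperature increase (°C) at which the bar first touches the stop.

Contact occurs when the free expansion equals the gap: αΔT L = 1 mm.
ΔT = 1 / (11.5×10⁻⁶ × 950) = 91.53 °C.

ΔT ≈ 91.5 °C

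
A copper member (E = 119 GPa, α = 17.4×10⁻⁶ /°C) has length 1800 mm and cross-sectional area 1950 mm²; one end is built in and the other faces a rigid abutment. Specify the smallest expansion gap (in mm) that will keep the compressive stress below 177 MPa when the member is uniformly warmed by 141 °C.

Free expansion if unrestrained: δ_free = αΔT L = 17.4×10⁻⁶ × 141 × 1800 = 4.416 mm.
A stress of 177 MPa corresponds to the wall pushing the member back by σL/E = 177×1800/(119×10³) = 2.677 mm.
So the gap has to take up the difference, g_min = δ_free − σL/E = 4.416 − 2.677 = 1.739 mm.

g ≈ 1.74 mm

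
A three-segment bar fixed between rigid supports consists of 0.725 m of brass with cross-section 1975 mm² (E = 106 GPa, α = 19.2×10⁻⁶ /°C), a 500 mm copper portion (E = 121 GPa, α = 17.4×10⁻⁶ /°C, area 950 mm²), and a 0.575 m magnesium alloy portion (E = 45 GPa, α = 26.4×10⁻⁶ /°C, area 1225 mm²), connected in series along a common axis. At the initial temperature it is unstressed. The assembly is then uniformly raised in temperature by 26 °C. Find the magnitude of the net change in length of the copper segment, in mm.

With the walls removed the bar would change length by δ_free = Σ αᵢΔT Lᵢ = 19.2×10⁻⁶×26×725 + 17.4×10⁻⁶×26×500 + 26.4×10⁻⁶×26×575 = 0.9828 mm.
The rigid supports impose zero overall length change; the single axial force P common to all segments must satisfy P Σ Lᵢ/(AᵢEᵢ) = δ_free.
Σ Lᵢ/(AᵢEᵢ) = 725/(1975×106×10³) + 500/(950×121×10³) + 575/(1225×45×10³) = 1.824×10⁻⁵ mm/N.
P = 0.9828 / 1.824×10⁻⁵ = 53870 N = 53.87 kN, compressive.
For the copper segment, free thermal change = 17.4×10⁻⁶×26×500 = 0.2262 mm and elastic change from P = 53870×500/(950×121×10³) = 0.2343 mm; these oppose, so the net change is 0.00812 mm (segment shortens).

|ΔL| ≈ 0.00812 mm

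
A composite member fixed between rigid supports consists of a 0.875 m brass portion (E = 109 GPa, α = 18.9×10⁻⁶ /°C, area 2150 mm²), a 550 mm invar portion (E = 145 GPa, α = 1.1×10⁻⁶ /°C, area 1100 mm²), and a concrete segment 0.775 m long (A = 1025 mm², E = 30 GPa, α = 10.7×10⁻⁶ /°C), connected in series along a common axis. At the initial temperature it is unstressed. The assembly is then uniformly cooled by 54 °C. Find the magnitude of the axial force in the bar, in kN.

With the walls removed the bar would change length by δ_free = Σ αᵢΔT Lᵢ = 18.9×10⁻⁶×54×875 + 1.1×10⁻⁶×54×550 + 10.7×10⁻⁶×54×775 = 1.373 mm.
The rigid supports impose zero overall length change; the single axial force P common to all segments must satisfy P Σ Lᵢ/(AᵢEᵢ) = δ_free.
The series flexibility is Σ Lᵢ/(AᵢEᵢ) = 875/(2150×109×10³) + 550/(1100×145×10³) + 775/(1025×30×10³) = 3.239×10⁻⁵ mm/N.
So P = 1.373 / 3.239×10⁻⁵ = 42.41 kN, tensile.

P ≈ 42.4 kN (tensile)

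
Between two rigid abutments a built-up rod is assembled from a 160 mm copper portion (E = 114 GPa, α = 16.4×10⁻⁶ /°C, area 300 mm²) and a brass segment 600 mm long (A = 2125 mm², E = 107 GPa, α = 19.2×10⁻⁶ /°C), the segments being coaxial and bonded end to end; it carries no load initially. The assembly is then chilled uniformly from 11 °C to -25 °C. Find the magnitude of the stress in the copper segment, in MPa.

With the walls removed the bar would change length by δ_free = Σ αᵢΔT Lᵢ = 16.4×10⁻⁶×36×160 + 19.2×10⁻⁶×36×600 = 0.5092 mm.
Since the ends are fixed, an axial force P builds up, equal in every segment, with P · Σ Lᵢ/(AᵢEᵢ) = δ_free.
Σ Lᵢ/(AᵢEᵢ) = 160/(300×114×10³) + 600/(2125×107×10³) = 7.317×10⁻⁶ mm/N.
P = 0.5092 / 7.317×10⁻⁶ = 69590 N = 69.59 kN, tensile.
σ_{copper} = P / A = 69590 / 300 = 232 MPa.

σ ≈ 232 MPa (tensile)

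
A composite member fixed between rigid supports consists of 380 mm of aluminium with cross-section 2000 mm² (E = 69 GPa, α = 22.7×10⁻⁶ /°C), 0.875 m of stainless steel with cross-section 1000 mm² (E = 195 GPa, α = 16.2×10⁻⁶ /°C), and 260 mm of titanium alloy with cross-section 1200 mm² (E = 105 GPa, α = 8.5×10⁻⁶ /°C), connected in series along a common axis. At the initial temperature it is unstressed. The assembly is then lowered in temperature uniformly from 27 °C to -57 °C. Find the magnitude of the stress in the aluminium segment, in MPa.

Free thermal contraction of the whole bar: Σ αᵢΔT Lᵢ = 22.7×10⁻⁶×84×380 + 16.2×10⁻⁶×84×875 + 8.5×10⁻⁶×84×260 = 2.101 mm.
The rigid supports impose zero overall length change; the single axial force P common to all segments must satisfy P Σ Lᵢ/(AᵢEᵢ) = δ_free.
The series flexibility is Σ Lᵢ/(AᵢEᵢ) = 380/(2000×69×10³) + 875/(1000×195×10³) + 260/(1200×105×10³) = 9.304×10⁻⁶ mm/N.
Hence P = δ_free / Σ(L/AE) = 2.101/9.304×10⁻⁶ = 225.8 kN (tensile).
σ_{aluminium} = P / A = 225800 / 2000 = 112.9 MPa.

σ ≈ 113 MPa (tensile)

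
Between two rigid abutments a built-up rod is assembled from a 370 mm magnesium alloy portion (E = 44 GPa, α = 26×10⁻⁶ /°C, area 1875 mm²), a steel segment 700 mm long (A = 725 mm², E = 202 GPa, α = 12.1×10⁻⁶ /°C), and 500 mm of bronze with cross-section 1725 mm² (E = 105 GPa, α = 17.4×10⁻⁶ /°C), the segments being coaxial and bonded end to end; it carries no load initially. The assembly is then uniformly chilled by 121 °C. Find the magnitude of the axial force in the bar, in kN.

P ≈ 270 kN (tensile)

With the walls removed the bar would change length by δ_free = Σ αᵢΔT Lᵢ = 26×10⁻⁶×121×370 + 12.1×10⁻⁶×121×700 + 17.4×10⁻⁶×121×500 = 3.242 mm.
The walls prevent any net length change, so an axial force P (same in every segment) develops. Compatibility: P · Σ Lᵢ/(AᵢEᵢ) = δ_free.
The series flexibility is Σ Lᵢ/(AᵢEᵢ) = 370/(1875×44×10³) + 700/(725×202×10³) + 500/(1725×105×10³) = 1.203×10⁻⁵ mm/N.
So P = 3.242 / 1.203×10⁻⁵ = 269.6 kN, tensile.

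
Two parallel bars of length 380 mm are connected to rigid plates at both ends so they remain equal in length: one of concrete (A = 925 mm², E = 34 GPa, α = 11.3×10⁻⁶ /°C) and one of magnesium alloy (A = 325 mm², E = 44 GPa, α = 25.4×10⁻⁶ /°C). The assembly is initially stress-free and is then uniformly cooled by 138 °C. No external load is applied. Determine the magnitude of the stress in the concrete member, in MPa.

The magnesium alloy has the larger α, so on cooling it would change length more than the concrete if both were free. The rigid plates force a common final length, so the magnesium alloy is put into tension and the concrete into compression, with equal and opposite forces P (no external load).
Setting the final lengths equal and cancelling L: (α₁ − α₂)ΔT = P/(A₁E₁) + P/(A₂E₂).
|α₁ − α₂|·ΔT = 14.1×10⁻⁶ × 138 = 0.001946.
1/(A₁E₁) + 1/(A₂E₂) = 1/(925×34×10³) + 1/(325×44×10³) = 1.017×10⁻⁷ N⁻¹.
So P = 0.001946 / 1.017×10⁻⁷ = 19.13 kN.
σ_{concrete} = P/A₁ = 19130/925 = 20.68 MPa, compressive.

σ ≈ 20.7 MPa (compressive)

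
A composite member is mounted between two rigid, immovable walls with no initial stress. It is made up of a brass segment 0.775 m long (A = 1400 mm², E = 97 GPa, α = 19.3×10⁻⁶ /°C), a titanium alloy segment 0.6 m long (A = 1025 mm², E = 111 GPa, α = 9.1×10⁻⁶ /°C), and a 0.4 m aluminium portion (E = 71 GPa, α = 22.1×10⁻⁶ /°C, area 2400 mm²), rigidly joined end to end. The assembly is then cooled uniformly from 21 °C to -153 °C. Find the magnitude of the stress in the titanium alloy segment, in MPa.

σ ≈ 373 MPa (tensile)

With the walls removed the bar would change length by δ_free = Σ αᵢΔT Lᵢ = 19.3×10⁻⁶×174×775 + 9.1×10⁻⁶×174×600 + 22.1×10⁻⁶×174×400 = 5.091 mm.
The rigid supports impose zero overall length change; the single axial force P common to all segments must satisfy P Σ Lᵢ/(AᵢEᵢ) = δ_free.
Σ Lᵢ/(AᵢEᵢ) = 775/(1400×97×10³) + 600/(1025×111×10³) + 400/(2400×71×10³) = 1.333×10⁻⁵ mm/N.
So P = 5.091 / 1.333×10⁻⁵ = 382 kN, tensile.
σ_{titanium alloy} = P / A = 382000 / 1025 = 372.6 MPa.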